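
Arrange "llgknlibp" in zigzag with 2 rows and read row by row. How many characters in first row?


Zigzag "llgknlibp" into 2 rows:
Placing characters:
  'l' => row 0
  'l' => row 1
  'g' => row 0
  'k' => row 1
  'n' => row 0
  'l' => row 1
  'i' => row 0
  'b' => row 1
  'p' => row 0
Rows:
  Row 0: "lgnip"
  Row 1: "lklb"
First row length: 5

5


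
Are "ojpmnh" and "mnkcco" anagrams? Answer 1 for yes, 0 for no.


Strings: "ojpmnh", "mnkcco"
Sorted first:  hjmnop
Sorted second: cckmno
Differ at position 0: 'h' vs 'c' => not anagrams

0


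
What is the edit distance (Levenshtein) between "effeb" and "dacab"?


Computing edit distance: "effeb" -> "dacab"
DP table:
           d    a    c    a    b
      0    1    2    3    4    5
  e   1    1    2    3    4    5
  f   2    2    2    3    4    5
  f   3    3    3    3    4    5
  e   4    4    4    4    4    5
  b   5    5    5    5    5    4
Edit distance = dp[5][5] = 4

4


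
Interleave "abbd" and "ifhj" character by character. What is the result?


Interleaving "abbd" and "ifhj":
  Position 0: 'a' from first, 'i' from second => "ai"
  Position 1: 'b' from first, 'f' from second => "bf"
  Position 2: 'b' from first, 'h' from second => "bh"
  Position 3: 'd' from first, 'j' from second => "dj"
Result: aibfbhdj

aibfbhdj


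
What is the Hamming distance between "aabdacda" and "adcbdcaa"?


Comparing "aabdacda" and "adcbdcaa" position by position:
  Position 0: 'a' vs 'a' => same
  Position 1: 'a' vs 'd' => differ
  Position 2: 'b' vs 'c' => differ
  Position 3: 'd' vs 'b' => differ
  Position 4: 'a' vs 'd' => differ
  Position 5: 'c' vs 'c' => same
  Position 6: 'd' vs 'a' => differ
  Position 7: 'a' vs 'a' => same
Total differences (Hamming distance): 5

5


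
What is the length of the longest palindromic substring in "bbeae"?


Input: "bbeae"
Checking substrings for palindromes:
  [2:5] "eae" (len 3) => palindrome
  [0:2] "bb" (len 2) => palindrome
Longest palindromic substring: "eae" with length 3

3


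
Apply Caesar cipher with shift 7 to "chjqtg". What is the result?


Caesar cipher: shift "chjqtg" by 7
  'c' (pos 2) + 7 = pos 9 = 'j'
  'h' (pos 7) + 7 = pos 14 = 'o'
  'j' (pos 9) + 7 = pos 16 = 'q'
  'q' (pos 16) + 7 = pos 23 = 'x'
  't' (pos 19) + 7 = pos 0 = 'a'
  'g' (pos 6) + 7 = pos 13 = 'n'
Result: joqxan

joqxan


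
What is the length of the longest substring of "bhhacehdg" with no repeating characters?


Input: "bhhacehdg"
Sliding window (track last position of each char):
  Position 0 ('b'): window [0,0] length 1 -- new best
  Position 1 ('h'): window [0,1] length 2 -- new best
  Position 2 ('h'): repeat (last at 1), move window start to 2
  Position 2 ('h'): window [2,2] length 1
  Position 3 ('a'): window [2,3] length 2
  Position 4 ('c'): window [2,4] length 3 -- new best
  Position 5 ('e'): window [2,5] length 4 -- new best
  Position 6 ('h'): repeat (last at 2), move window start to 3
  Position 6 ('h'): window [3,6] length 4
  Position 7 ('d'): window [3,7] length 5 -- new best
  Position 8 ('g'): window [3,8] length 6 -- new best
Longest substring with no repeats: "acehdg" with length 6

6


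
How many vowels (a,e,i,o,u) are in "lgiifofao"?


Input: lgiifofao
Checking each character:
  'l' at position 0: consonant
  'g' at position 1: consonant
  'i' at position 2: vowel (running total: 1)
  'i' at position 3: vowel (running total: 2)
  'f' at position 4: consonant
  'o' at position 5: vowel (running total: 3)
  'f' at position 6: consonant
  'a' at position 7: vowel (running total: 4)
  'o' at position 8: vowel (running total: 5)
Total vowels: 5

5


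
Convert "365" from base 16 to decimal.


Input: "365" in base 16
Positional expansion:
  Digit '3' (value 3) x 16^2 = 768
  Digit '6' (value 6) x 16^1 = 96
  Digit '5' (value 5) x 16^0 = 5
Sum = 869

869


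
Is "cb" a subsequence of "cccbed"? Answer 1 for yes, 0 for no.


Check if "cb" is a subsequence of "cccbed"
Greedy scan:
  Position 0 ('c'): matches sub[0] = 'c'
  Position 1 ('c'): no match needed
  Position 2 ('c'): no match needed
  Position 3 ('b'): matches sub[1] = 'b'
  Position 4 ('e'): no match needed
  Position 5 ('d'): no match needed
All 2 characters matched => is a subsequence

1


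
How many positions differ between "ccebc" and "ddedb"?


Comparing "ccebc" and "ddedb" position by position:
  Position 0: 'c' vs 'd' => DIFFER
  Position 1: 'c' vs 'd' => DIFFER
  Position 2: 'e' vs 'e' => same
  Position 3: 'b' vs 'd' => DIFFER
  Position 4: 'c' vs 'b' => DIFFER
Positions that differ: 4

4


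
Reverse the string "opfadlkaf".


Input: opfadlkaf
Reading characters right to left:
  Position 8: 'f'
  Position 7: 'a'
  Position 6: 'k'
  Position 5: 'l'
  Position 4: 'd'
  Position 3: 'a'
  Position 2: 'f'
  Position 1: 'p'
  Position 0: 'o'
Reversed: fakldafpo

fakldafpo


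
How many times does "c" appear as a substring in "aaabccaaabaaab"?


Searching for "c" in "aaabccaaabaaab"
Scanning each position:
  Position 0: "a" => no
  Position 1: "a" => no
  Position 2: "a" => no
  Position 3: "b" => no
  Position 4: "c" => MATCH
  Position 5: "c" => MATCH
  Position 6: "a" => no
  Position 7: "a" => no
  Position 8: "a" => no
  Position 9: "b" => no
  Position 10: "a" => no
  Position 11: "a" => no
  Position 12: "a" => no
  Position 13: "b" => no
Total occurrences: 2

2


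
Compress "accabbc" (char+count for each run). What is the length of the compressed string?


Input: accabbc
Runs:
  'a' x 1 => "a1"
  'c' x 2 => "c2"
  'a' x 1 => "a1"
  'b' x 2 => "b2"
  'c' x 1 => "c1"
Compressed: "a1c2a1b2c1"
Compressed length: 10

10


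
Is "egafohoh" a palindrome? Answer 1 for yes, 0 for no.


Input: egafohoh
Reversed: hohofage
  Compare pos 0 ('e') with pos 7 ('h'): MISMATCH
  Compare pos 1 ('g') with pos 6 ('o'): MISMATCH
  Compare pos 2 ('a') with pos 5 ('h'): MISMATCH
  Compare pos 3 ('f') with pos 4 ('o'): MISMATCH
Result: not a palindrome

0


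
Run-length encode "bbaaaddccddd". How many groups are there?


Input: bbaaaddccddd
Scanning for consecutive runs:
  Group 1: 'b' x 2 (positions 0-1)
  Group 2: 'a' x 3 (positions 2-4)
  Group 3: 'd' x 2 (positions 5-6)
  Group 4: 'c' x 2 (positions 7-8)
  Group 5: 'd' x 3 (positions 9-11)
Total groups: 5

5


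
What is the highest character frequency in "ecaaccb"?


Input: ecaaccb
Character counts:
  'a': 2
  'b': 1
  'c': 3
  'e': 1
Maximum frequency: 3

3


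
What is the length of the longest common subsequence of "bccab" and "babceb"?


LCS of "bccab" and "babceb"
DP table:
           b    a    b    c    e    b
      0    0    0    0    0    0    0
  b   0    1    1    1    1    1    1
  c   0    1    1    1    2    2    2
  c   0    1    1    1    2    2    2
  a   0    1    2    2    2    2    2
  b   0    1    2    3    3    3    3
LCS length = dp[5][6] = 3

3


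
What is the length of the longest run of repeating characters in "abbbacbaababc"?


Input: "abbbacbaababc"
Scanning for longest run:
  Position 1 ('b'): new char, reset run to 1
  Position 2 ('b'): continues run of 'b', length=2
  Position 3 ('b'): continues run of 'b', length=3
  Position 4 ('a'): new char, reset run to 1
  Position 5 ('c'): new char, reset run to 1
  Position 6 ('b'): new char, reset run to 1
  Position 7 ('a'): new char, reset run to 1
  Position 8 ('a'): continues run of 'a', length=2
  Position 9 ('b'): new char, reset run to 1
  Position 10 ('a'): new char, reset run to 1
  Position 11 ('b'): new char, reset run to 1
  Position 12 ('c'): new char, reset run to 1
Longest run: 'b' with length 3

3


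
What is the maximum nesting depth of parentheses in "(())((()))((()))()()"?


Input: "(())((()))((()))()()"
Tracking depth:
  Position 0 '(': depth becomes 1
  Position 1 '(': depth becomes 2
  Position 2 ')': depth becomes 1
  Position 3 ')': depth becomes 0
  Position 4 '(': depth becomes 1
  Position 5 '(': depth becomes 2
  Position 6 '(': depth becomes 3
  Position 7 ')': depth becomes 2
  Position 8 ')': depth becomes 1
  Position 9 ')': depth becomes 0
  Position 10 '(': depth becomes 1
  Position 11 '(': depth becomes 2
  Position 12 '(': depth becomes 3
  Position 13 ')': depth becomes 2
  Position 14 ')': depth becomes 1
  Position 15 ')': depth becomes 0
  Position 16 '(': depth becomes 1
  Position 17 ')': depth becomes 0
  Position 18 '(': depth becomes 1
  Position 19 ')': depth becomes 0
Maximum depth reached: 3

3


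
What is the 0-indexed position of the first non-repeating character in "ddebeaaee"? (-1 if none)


Input: ddebeaaee
Character frequencies:
  'a': 2
  'b': 1
  'd': 2
  'e': 4
Scanning left to right for freq == 1:
  Position 0 ('d'): freq=2, skip
  Position 1 ('d'): freq=2, skip
  Position 2 ('e'): freq=4, skip
  Position 3 ('b'): unique! => answer = 3

3


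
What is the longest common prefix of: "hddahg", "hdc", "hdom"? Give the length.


Words: hddahg, hdc, hdom
  Position 0: all 'h' => match
  Position 1: all 'd' => match
  Position 2: ('d', 'c', 'o') => mismatch, stop
LCP = "hd" (length 2)

2


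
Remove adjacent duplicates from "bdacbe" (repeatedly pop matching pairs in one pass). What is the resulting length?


Input: bdacbe
Stack-based adjacent duplicate removal:
  Read 'b': push. Stack: b
  Read 'd': push. Stack: bd
  Read 'a': push. Stack: bda
  Read 'c': push. Stack: bdac
  Read 'b': push. Stack: bdacb
  Read 'e': push. Stack: bdacbe
Final stack: "bdacbe" (length 6)

6


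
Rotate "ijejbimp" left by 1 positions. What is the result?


Input: "ijejbimp", rotate left by 1
First 1 characters: "i"
Remaining characters: "jejbimp"
Concatenate remaining + first: "jejbimp" + "i" = "jejbimpi"

jejbimpi


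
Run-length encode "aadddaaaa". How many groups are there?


Input: aadddaaaa
Scanning for consecutive runs:
  Group 1: 'a' x 2 (positions 0-1)
  Group 2: 'd' x 3 (positions 2-4)
  Group 3: 'a' x 4 (positions 5-8)
Total groups: 3

3


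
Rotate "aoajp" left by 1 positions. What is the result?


Input: "aoajp", rotate left by 1
First 1 characters: "a"
Remaining characters: "oajp"
Concatenate remaining + first: "oajp" + "a" = "oajpa"

oajpa


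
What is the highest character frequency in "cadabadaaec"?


Input: cadabadaaec
Character counts:
  'a': 5
  'b': 1
  'c': 2
  'd': 2
  'e': 1
Maximum frequency: 5

5


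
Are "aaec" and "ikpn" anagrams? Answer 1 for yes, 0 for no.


Strings: "aaec", "ikpn"
Sorted first:  aace
Sorted second: iknp
Differ at position 0: 'a' vs 'i' => not anagrams

0


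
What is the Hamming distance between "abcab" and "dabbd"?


Comparing "abcab" and "dabbd" position by position:
  Position 0: 'a' vs 'd' => differ
  Position 1: 'b' vs 'a' => differ
  Position 2: 'c' vs 'b' => differ
  Position 3: 'a' vs 'b' => differ
  Position 4: 'b' vs 'd' => differ
Total differences (Hamming distance): 5

5


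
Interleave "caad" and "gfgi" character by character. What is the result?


Interleaving "caad" and "gfgi":
  Position 0: 'c' from first, 'g' from second => "cg"
  Position 1: 'a' from first, 'f' from second => "af"
  Position 2: 'a' from first, 'g' from second => "ag"
  Position 3: 'd' from first, 'i' from second => "di"
Result: cgafagdi

cgafagdi


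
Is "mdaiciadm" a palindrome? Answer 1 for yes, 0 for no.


Input: mdaiciadm
Reversed: mdaiciadm
  Compare pos 0 ('m') with pos 8 ('m'): match
  Compare pos 1 ('d') with pos 7 ('d'): match
  Compare pos 2 ('a') with pos 6 ('a'): match
  Compare pos 3 ('i') with pos 5 ('i'): match
Result: palindrome

1


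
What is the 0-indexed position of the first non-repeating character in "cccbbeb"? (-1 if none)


Input: cccbbeb
Character frequencies:
  'b': 3
  'c': 3
  'e': 1
Scanning left to right for freq == 1:
  Position 0 ('c'): freq=3, skip
  Position 1 ('c'): freq=3, skip
  Position 2 ('c'): freq=3, skip
  Position 3 ('b'): freq=3, skip
  Position 4 ('b'): freq=3, skip
  Position 5 ('e'): unique! => answer = 5

5


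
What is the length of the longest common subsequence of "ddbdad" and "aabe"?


LCS of "ddbdad" and "aabe"
DP table:
           a    a    b    e
      0    0    0    0    0
  d   0    0    0    0    0
  d   0    0    0    0    0
  b   0    0    0    1    1
  d   0    0    0    1    1
  a   0    1    1    1    1
  d   0    1    1    1    1
LCS length = dp[6][4] = 1

1


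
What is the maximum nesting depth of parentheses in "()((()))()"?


Input: "()((()))()"
Tracking depth:
  Position 0 '(': depth becomes 1
  Position 1 ')': depth becomes 0
  Position 2 '(': depth becomes 1
  Position 3 '(': depth becomes 2
  Position 4 '(': depth becomes 3
  Position 5 ')': depth becomes 2
  Position 6 ')': depth becomes 1
  Position 7 ')': depth becomes 0
  Position 8 '(': depth becomes 1
  Position 9 ')': depth becomes 0
Maximum depth reached: 3

3


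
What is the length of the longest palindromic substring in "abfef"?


Input: "abfef"
Checking substrings for palindromes:
  [2:5] "fef" (len 3) => palindrome
Longest palindromic substring: "fef" with length 3

3


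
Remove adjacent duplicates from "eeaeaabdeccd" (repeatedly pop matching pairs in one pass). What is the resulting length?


Input: eeaeaabdeccd
Stack-based adjacent duplicate removal:
  Read 'e': push. Stack: e
  Read 'e': matches stack top 'e' => pop. Stack: (empty)
  Read 'a': push. Stack: a
  Read 'e': push. Stack: ae
  Read 'a': push. Stack: aea
  Read 'a': matches stack top 'a' => pop. Stack: ae
  Read 'b': push. Stack: aeb
  Read 'd': push. Stack: aebd
  Read 'e': push. Stack: aebde
  Read 'c': push. Stack: aebdec
  Read 'c': matches stack top 'c' => pop. Stack: aebde
  Read 'd': push. Stack: aebded
Final stack: "aebded" (length 6)

6


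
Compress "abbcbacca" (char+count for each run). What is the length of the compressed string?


Input: abbcbacca
Runs:
  'a' x 1 => "a1"
  'b' x 2 => "b2"
  'c' x 1 => "c1"
  'b' x 1 => "b1"
  'a' x 1 => "a1"
  'c' x 2 => "c2"
  'a' x 1 => "a1"
Compressed: "a1b2c1b1a1c2a1"
Compressed length: 14

14


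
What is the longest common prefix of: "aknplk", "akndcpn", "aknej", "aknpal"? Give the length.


Words: aknplk, akndcpn, aknej, aknpal
  Position 0: all 'a' => match
  Position 1: all 'k' => match
  Position 2: all 'n' => match
  Position 3: ('p', 'd', 'e', 'p') => mismatch, stop
LCP = "akn" (length 3)

3


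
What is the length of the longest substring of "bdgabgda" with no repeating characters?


Input: "bdgabgda"
Sliding window (track last position of each char):
  Position 0 ('b'): window [0,0] length 1 -- new best
  Position 1 ('d'): window [0,1] length 2 -- new best
  Position 2 ('g'): window [0,2] length 3 -- new best
  Position 3 ('a'): window [0,3] length 4 -- new best
  Position 4 ('b'): repeat (last at 0), move window start to 1
  Position 4 ('b'): window [1,4] length 4
  Position 5 ('g'): repeat (last at 2), move window start to 3
  Position 5 ('g'): window [3,5] length 3
  Position 6 ('d'): window [3,6] length 4
  Position 7 ('a'): repeat (last at 3), move window start to 4
  Position 7 ('a'): window [4,7] length 4
Longest substring with no repeats: "bdga" with length 4

4


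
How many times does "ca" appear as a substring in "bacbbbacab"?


Searching for "ca" in "bacbbbacab"
Scanning each position:
  Position 0: "ba" => no
  Position 1: "ac" => no
  Position 2: "cb" => no
  Position 3: "bb" => no
  Position 4: "bb" => no
  Position 5: "ba" => no
  Position 6: "ac" => no
  Position 7: "ca" => MATCH
  Position 8: "ab" => no
Total occurrences: 1

1


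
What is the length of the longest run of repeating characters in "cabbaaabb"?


Input: "cabbaaabb"
Scanning for longest run:
  Position 1 ('a'): new char, reset run to 1
  Position 2 ('b'): new char, reset run to 1
  Position 3 ('b'): continues run of 'b', length=2
  Position 4 ('a'): new char, reset run to 1
  Position 5 ('a'): continues run of 'a', length=2
  Position 6 ('a'): continues run of 'a', length=3
  Position 7 ('b'): new char, reset run to 1
  Position 8 ('b'): continues run of 'b', length=2
Longest run: 'a' with length 3

3


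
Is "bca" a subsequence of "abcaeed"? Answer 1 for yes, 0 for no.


Check if "bca" is a subsequence of "abcaeed"
Greedy scan:
  Position 0 ('a'): no match needed
  Position 1 ('b'): matches sub[0] = 'b'
  Position 2 ('c'): matches sub[1] = 'c'
  Position 3 ('a'): matches sub[2] = 'a'
  Position 4 ('e'): no match needed
  Position 5 ('e'): no match needed
  Position 6 ('d'): no match needed
All 3 characters matched => is a subsequence

1


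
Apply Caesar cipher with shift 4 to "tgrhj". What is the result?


Caesar cipher: shift "tgrhj" by 4
  't' (pos 19) + 4 = pos 23 = 'x'
  'g' (pos 6) + 4 = pos 10 = 'k'
  'r' (pos 17) + 4 = pos 21 = 'v'
  'h' (pos 7) + 4 = pos 11 = 'l'
  'j' (pos 9) + 4 = pos 13 = 'n'
Result: xkvln

xkvln


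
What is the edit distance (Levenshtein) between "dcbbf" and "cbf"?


Computing edit distance: "dcbbf" -> "cbf"
DP table:
           c    b    f
      0    1    2    3
  d   1    1    2    3
  c   2    1    2    3
  b   3    2    1    2
  b   4    3    2    2
  f   5    4    3    2
Edit distance = dp[5][3] = 2

2


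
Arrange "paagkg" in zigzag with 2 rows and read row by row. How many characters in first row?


Zigzag "paagkg" into 2 rows:
Placing characters:
  'p' => row 0
  'a' => row 1
  'a' => row 0
  'g' => row 1
  'k' => row 0
  'g' => row 1
Rows:
  Row 0: "pak"
  Row 1: "agg"
First row length: 3

3


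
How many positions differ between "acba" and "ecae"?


Comparing "acba" and "ecae" position by position:
  Position 0: 'a' vs 'e' => DIFFER
  Position 1: 'c' vs 'c' => same
  Position 2: 'b' vs 'a' => DIFFER
  Position 3: 'a' vs 'e' => DIFFER
Positions that differ: 3

3


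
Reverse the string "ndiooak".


Input: ndiooak
Reading characters right to left:
  Position 6: 'k'
  Position 5: 'a'
  Position 4: 'o'
  Position 3: 'o'
  Position 2: 'i'
  Position 1: 'd'
  Position 0: 'n'
Reversed: kaooidn

kaooidn


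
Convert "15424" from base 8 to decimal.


Input: "15424" in base 8
Positional expansion:
  Digit '1' (value 1) x 8^4 = 4096
  Digit '5' (value 5) x 8^3 = 2560
  Digit '4' (value 4) x 8^2 = 256
  Digit '2' (value 2) x 8^1 = 16
  Digit '4' (value 4) x 8^0 = 4
Sum = 6932

6932


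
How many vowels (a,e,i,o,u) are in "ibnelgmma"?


Input: ibnelgmma
Checking each character:
  'i' at position 0: vowel (running total: 1)
  'b' at position 1: consonant
  'n' at position 2: consonant
  'e' at position 3: vowel (running total: 2)
  'l' at position 4: consonant
  'g' at position 5: consonant
  'm' at position 6: consonant
  'm' at position 7: consonant
  'a' at position 8: vowel (running total: 3)
Total vowels: 3

3


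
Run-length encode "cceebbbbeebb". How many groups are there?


Input: cceebbbbeebb
Scanning for consecutive runs:
  Group 1: 'c' x 2 (positions 0-1)
  Group 2: 'e' x 2 (positions 2-3)
  Group 3: 'b' x 4 (positions 4-7)
  Group 4: 'e' x 2 (positions 8-9)
  Group 5: 'b' x 2 (positions 10-11)
Total groups: 5

5


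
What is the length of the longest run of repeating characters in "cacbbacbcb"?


Input: "cacbbacbcb"
Scanning for longest run:
  Position 1 ('a'): new char, reset run to 1
  Position 2 ('c'): new char, reset run to 1
  Position 3 ('b'): new char, reset run to 1
  Position 4 ('b'): continues run of 'b', length=2
  Position 5 ('a'): new char, reset run to 1
  Position 6 ('c'): new char, reset run to 1
  Position 7 ('b'): new char, reset run to 1
  Position 8 ('c'): new char, reset run to 1
  Position 9 ('b'): new char, reset run to 1
Longest run: 'b' with length 2

2


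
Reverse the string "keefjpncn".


Input: keefjpncn
Reading characters right to left:
  Position 8: 'n'
  Position 7: 'c'
  Position 6: 'n'
  Position 5: 'p'
  Position 4: 'j'
  Position 3: 'f'
  Position 2: 'e'
  Position 1: 'e'
  Position 0: 'k'
Reversed: ncnpjfeek

ncnpjfeek


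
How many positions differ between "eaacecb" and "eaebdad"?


Comparing "eaacecb" and "eaebdad" position by position:
  Position 0: 'e' vs 'e' => same
  Position 1: 'a' vs 'a' => same
  Position 2: 'a' vs 'e' => DIFFER
  Position 3: 'c' vs 'b' => DIFFER
  Position 4: 'e' vs 'd' => DIFFER
  Position 5: 'c' vs 'a' => DIFFER
  Position 6: 'b' vs 'd' => DIFFER
Positions that differ: 5

5


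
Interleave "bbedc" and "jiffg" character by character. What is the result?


Interleaving "bbedc" and "jiffg":
  Position 0: 'b' from first, 'j' from second => "bj"
  Position 1: 'b' from first, 'i' from second => "bi"
  Position 2: 'e' from first, 'f' from second => "ef"
  Position 3: 'd' from first, 'f' from second => "df"
  Position 4: 'c' from first, 'g' from second => "cg"
Result: bjbiefdfcg

bjbiefdfcg


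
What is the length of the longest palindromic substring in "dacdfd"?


Input: "dacdfd"
Checking substrings for palindromes:
  [3:6] "dfd" (len 3) => palindrome
Longest palindromic substring: "dfd" with length 3

3


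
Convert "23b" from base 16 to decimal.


Input: "23b" in base 16
Positional expansion:
  Digit '2' (value 2) x 16^2 = 512
  Digit '3' (value 3) x 16^1 = 48
  Digit 'b' (value 11) x 16^0 = 11
Sum = 571

571


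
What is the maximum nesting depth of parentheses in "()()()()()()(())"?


Input: "()()()()()()(())"
Tracking depth:
  Position 0 '(': depth becomes 1
  Position 1 ')': depth becomes 0
  Position 2 '(': depth becomes 1
  Position 3 ')': depth becomes 0
  Position 4 '(': depth becomes 1
  Position 5 ')': depth becomes 0
  Position 6 '(': depth becomes 1
  Position 7 ')': depth becomes 0
  Position 8 '(': depth becomes 1
  Position 9 ')': depth becomes 0
  Position 10 '(': depth becomes 1
  Position 11 ')': depth becomes 0
  Position 12 '(': depth becomes 1
  Position 13 '(': depth becomes 2
  Position 14 ')': depth becomes 1
  Position 15 ')': depth becomes 0
Maximum depth reached: 2

2


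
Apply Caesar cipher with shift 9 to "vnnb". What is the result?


Caesar cipher: shift "vnnb" by 9
  'v' (pos 21) + 9 = pos 4 = 'e'
  'n' (pos 13) + 9 = pos 22 = 'w'
  'n' (pos 13) + 9 = pos 22 = 'w'
  'b' (pos 1) + 9 = pos 10 = 'k'
Result: ewwk

ewwk


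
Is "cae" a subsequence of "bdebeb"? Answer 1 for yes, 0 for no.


Check if "cae" is a subsequence of "bdebeb"
Greedy scan:
  Position 0 ('b'): no match needed
  Position 1 ('d'): no match needed
  Position 2 ('e'): no match needed
  Position 3 ('b'): no match needed
  Position 4 ('e'): no match needed
  Position 5 ('b'): no match needed
Only matched 0/3 characters => not a subsequence

0


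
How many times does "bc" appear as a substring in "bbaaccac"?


Searching for "bc" in "bbaaccac"
Scanning each position:
  Position 0: "bb" => no
  Position 1: "ba" => no
  Position 2: "aa" => no
  Position 3: "ac" => no
  Position 4: "cc" => no
  Position 5: "ca" => no
  Position 6: "ac" => no
Total occurrences: 0

0


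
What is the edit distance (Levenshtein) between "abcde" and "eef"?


Computing edit distance: "abcde" -> "eef"
DP table:
           e    e    f
      0    1    2    3
  a   1    1    2    3
  b   2    2    2    3
  c   3    3    3    3
  d   4    4    4    4
  e   5    4    4    5
Edit distance = dp[5][3] = 5

5


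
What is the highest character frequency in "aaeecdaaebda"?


Input: aaeecdaaebda
Character counts:
  'a': 5
  'b': 1
  'c': 1
  'd': 2
  'e': 3
Maximum frequency: 5

5


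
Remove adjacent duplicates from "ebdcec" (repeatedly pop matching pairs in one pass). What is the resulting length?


Input: ebdcec
Stack-based adjacent duplicate removal:
  Read 'e': push. Stack: e
  Read 'b': push. Stack: eb
  Read 'd': push. Stack: ebd
  Read 'c': push. Stack: ebdc
  Read 'e': push. Stack: ebdce
  Read 'c': push. Stack: ebdcec
Final stack: "ebdcec" (length 6)

6


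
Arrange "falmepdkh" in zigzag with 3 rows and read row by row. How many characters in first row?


Zigzag "falmepdkh" into 3 rows:
Placing characters:
  'f' => row 0
  'a' => row 1
  'l' => row 2
  'm' => row 1
  'e' => row 0
  'p' => row 1
  'd' => row 2
  'k' => row 1
  'h' => row 0
Rows:
  Row 0: "feh"
  Row 1: "ampk"
  Row 2: "ld"
First row length: 3

3


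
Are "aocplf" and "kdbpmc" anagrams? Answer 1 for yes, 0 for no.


Strings: "aocplf", "kdbpmc"
Sorted first:  acflop
Sorted second: bcdkmp
Differ at position 0: 'a' vs 'b' => not anagrams

0


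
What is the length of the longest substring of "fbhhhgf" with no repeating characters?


Input: "fbhhhgf"
Sliding window (track last position of each char):
  Position 0 ('f'): window [0,0] length 1 -- new best
  Position 1 ('b'): window [0,1] length 2 -- new best
  Position 2 ('h'): window [0,2] length 3 -- new best
  Position 3 ('h'): repeat (last at 2), move window start to 3
  Position 3 ('h'): window [3,3] length 1
  Position 4 ('h'): repeat (last at 3), move window start to 4
  Position 4 ('h'): window [4,4] length 1
  Position 5 ('g'): window [4,5] length 2
  Position 6 ('f'): window [4,6] length 3
Longest substring with no repeats: "fbh" with length 3

3


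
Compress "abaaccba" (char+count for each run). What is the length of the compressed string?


Input: abaaccba
Runs:
  'a' x 1 => "a1"
  'b' x 1 => "b1"
  'a' x 2 => "a2"
  'c' x 2 => "c2"
  'b' x 1 => "b1"
  'a' x 1 => "a1"
Compressed: "a1b1a2c2b1a1"
Compressed length: 12

12


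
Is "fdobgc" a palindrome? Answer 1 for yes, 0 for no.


Input: fdobgc
Reversed: cgbodf
  Compare pos 0 ('f') with pos 5 ('c'): MISMATCH
  Compare pos 1 ('d') with pos 4 ('g'): MISMATCH
  Compare pos 2 ('o') with pos 3 ('b'): MISMATCH
Result: not a palindrome

0


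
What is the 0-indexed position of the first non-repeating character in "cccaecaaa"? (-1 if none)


Input: cccaecaaa
Character frequencies:
  'a': 4
  'c': 4
  'e': 1
Scanning left to right for freq == 1:
  Position 0 ('c'): freq=4, skip
  Position 1 ('c'): freq=4, skip
  Position 2 ('c'): freq=4, skip
  Position 3 ('a'): freq=4, skip
  Position 4 ('e'): unique! => answer = 4

4


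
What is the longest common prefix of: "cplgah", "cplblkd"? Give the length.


Words: cplgah, cplblkd
  Position 0: all 'c' => match
  Position 1: all 'p' => match
  Position 2: all 'l' => match
  Position 3: ('g', 'b') => mismatch, stop
LCP = "cpl" (length 3)

3


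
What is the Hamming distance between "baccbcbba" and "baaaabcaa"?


Comparing "baccbcbba" and "baaaabcaa" position by position:
  Position 0: 'b' vs 'b' => same
  Position 1: 'a' vs 'a' => same
  Position 2: 'c' vs 'a' => differ
  Position 3: 'c' vs 'a' => differ
  Position 4: 'b' vs 'a' => differ
  Position 5: 'c' vs 'b' => differ
  Position 6: 'b' vs 'c' => differ
  Position 7: 'b' vs 'a' => differ
  Position 8: 'a' vs 'a' => same
Total differences (Hamming distance): 6

6


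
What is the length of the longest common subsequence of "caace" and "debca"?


LCS of "caace" and "debca"
DP table:
           d    e    b    c    a
      0    0    0    0    0    0
  c   0    0    0    0    1    1
  a   0    0    0    0    1    2
  a   0    0    0    0    1    2
  c   0    0    0    0    1    2
  e   0    0    1    1    1    2
LCS length = dp[5][5] = 2

2


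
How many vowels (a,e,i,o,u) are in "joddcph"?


Input: joddcph
Checking each character:
  'j' at position 0: consonant
  'o' at position 1: vowel (running total: 1)
  'd' at position 2: consonant
  'd' at position 3: consonant
  'c' at position 4: consonant
  'p' at position 5: consonant
  'h' at position 6: consonant
Total vowels: 1

1


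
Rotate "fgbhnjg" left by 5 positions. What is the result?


Input: "fgbhnjg", rotate left by 5
First 5 characters: "fgbhn"
Remaining characters: "jg"
Concatenate remaining + first: "jg" + "fgbhn" = "jgfgbhn"

jgfgbhn


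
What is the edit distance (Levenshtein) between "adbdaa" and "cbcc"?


Computing edit distance: "adbdaa" -> "cbcc"
DP table:
           c    b    c    c
      0    1    2    3    4
  a   1    1    2    3    4
  d   2    2    2    3    4
  b   3    3    2    3    4
  d   4    4    3    3    4
  a   5    5    4    4    4
  a   6    6    5    5    5
Edit distance = dp[6][4] = 5

5


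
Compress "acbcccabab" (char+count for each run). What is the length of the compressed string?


Input: acbcccabab
Runs:
  'a' x 1 => "a1"
  'c' x 1 => "c1"
  'b' x 1 => "b1"
  'c' x 3 => "c3"
  'a' x 1 => "a1"
  'b' x 1 => "b1"
  'a' x 1 => "a1"
  'b' x 1 => "b1"
Compressed: "a1c1b1c3a1b1a1b1"
Compressed length: 16

16


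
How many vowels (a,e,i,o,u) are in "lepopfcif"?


Input: lepopfcif
Checking each character:
  'l' at position 0: consonant
  'e' at position 1: vowel (running total: 1)
  'p' at position 2: consonant
  'o' at position 3: vowel (running total: 2)
  'p' at position 4: consonant
  'f' at position 5: consonant
  'c' at position 6: consonant
  'i' at position 7: vowel (running total: 3)
  'f' at position 8: consonant
Total vowels: 3

3


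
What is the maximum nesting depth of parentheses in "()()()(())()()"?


Input: "()()()(())()()"
Tracking depth:
  Position 0 '(': depth becomes 1
  Position 1 ')': depth becomes 0
  Position 2 '(': depth becomes 1
  Position 3 ')': depth becomes 0
  Position 4 '(': depth becomes 1
  Position 5 ')': depth becomes 0
  Position 6 '(': depth becomes 1
  Position 7 '(': depth becomes 2
  Position 8 ')': depth becomes 1
  Position 9 ')': depth becomes 0
  Position 10 '(': depth becomes 1
  Position 11 ')': depth becomes 0
  Position 12 '(': depth becomes 1
  Position 13 ')': depth becomes 0
Maximum depth reached: 2

2


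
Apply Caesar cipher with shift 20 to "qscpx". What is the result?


Caesar cipher: shift "qscpx" by 20
  'q' (pos 16) + 20 = pos 10 = 'k'
  's' (pos 18) + 20 = pos 12 = 'm'
  'c' (pos 2) + 20 = pos 22 = 'w'
  'p' (pos 15) + 20 = pos 9 = 'j'
  'x' (pos 23) + 20 = pos 17 = 'r'
Result: kmwjr

kmwjr


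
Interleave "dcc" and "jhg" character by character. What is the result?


Interleaving "dcc" and "jhg":
  Position 0: 'd' from first, 'j' from second => "dj"
  Position 1: 'c' from first, 'h' from second => "ch"
  Position 2: 'c' from first, 'g' from second => "cg"
Result: djchcg

djchcg


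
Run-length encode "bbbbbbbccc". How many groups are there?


Input: bbbbbbbccc
Scanning for consecutive runs:
  Group 1: 'b' x 7 (positions 0-6)
  Group 2: 'c' x 3 (positions 7-9)
Total groups: 2

2


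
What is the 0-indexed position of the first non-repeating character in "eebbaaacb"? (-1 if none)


Input: eebbaaacb
Character frequencies:
  'a': 3
  'b': 3
  'c': 1
  'e': 2
Scanning left to right for freq == 1:
  Position 0 ('e'): freq=2, skip
  Position 1 ('e'): freq=2, skip
  Position 2 ('b'): freq=3, skip
  Position 3 ('b'): freq=3, skip
  Position 4 ('a'): freq=3, skip
  Position 5 ('a'): freq=3, skip
  Position 6 ('a'): freq=3, skip
  Position 7 ('c'): unique! => answer = 7

7


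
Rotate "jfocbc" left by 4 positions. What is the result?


Input: "jfocbc", rotate left by 4
First 4 characters: "jfoc"
Remaining characters: "bc"
Concatenate remaining + first: "bc" + "jfoc" = "bcjfoc"

bcjfoc


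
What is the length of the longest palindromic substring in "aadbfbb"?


Input: "aadbfbb"
Checking substrings for palindromes:
  [3:6] "bfb" (len 3) => palindrome
  [0:2] "aa" (len 2) => palindrome
  [5:7] "bb" (len 2) => palindrome
Longest palindromic substring: "bfb" with length 3

3


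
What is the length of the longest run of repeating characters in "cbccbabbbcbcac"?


Input: "cbccbabbbcbcac"
Scanning for longest run:
  Position 1 ('b'): new char, reset run to 1
  Position 2 ('c'): new char, reset run to 1
  Position 3 ('c'): continues run of 'c', length=2
  Position 4 ('b'): new char, reset run to 1
  Position 5 ('a'): new char, reset run to 1
  Position 6 ('b'): new char, reset run to 1
  Position 7 ('b'): continues run of 'b', length=2
  Position 8 ('b'): continues run of 'b', length=3
  Position 9 ('c'): new char, reset run to 1
  Position 10 ('b'): new char, reset run to 1
  Position 11 ('c'): new char, reset run to 1
  Position 12 ('a'): new char, reset run to 1
  Position 13 ('c'): new char, reset run to 1
Longest run: 'b' with length 3

3


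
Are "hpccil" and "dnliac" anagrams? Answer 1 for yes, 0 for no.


Strings: "hpccil", "dnliac"
Sorted first:  cchilp
Sorted second: acdiln
Differ at position 0: 'c' vs 'a' => not anagrams

0


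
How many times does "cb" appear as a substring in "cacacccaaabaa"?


Searching for "cb" in "cacacccaaabaa"
Scanning each position:
  Position 0: "ca" => no
  Position 1: "ac" => no
  Position 2: "ca" => no
  Position 3: "ac" => no
  Position 4: "cc" => no
  Position 5: "cc" => no
  Position 6: "ca" => no
  Position 7: "aa" => no
  Position 8: "aa" => no
  Position 9: "ab" => no
  Position 10: "ba" => no
  Position 11: "aa" => no
Total occurrences: 0

0


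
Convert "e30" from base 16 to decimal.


Input: "e30" in base 16
Positional expansion:
  Digit 'e' (value 14) x 16^2 = 3584
  Digit '3' (value 3) x 16^1 = 48
  Digit '0' (value 0) x 16^0 = 0
Sum = 3632

3632


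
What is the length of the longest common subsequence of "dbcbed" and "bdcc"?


LCS of "dbcbed" and "bdcc"
DP table:
           b    d    c    c
      0    0    0    0    0
  d   0    0    1    1    1
  b   0    1    1    1    1
  c   0    1    1    2    2
  b   0    1    1    2    2
  e   0    1    1    2    2
  d   0    1    2    2    2
LCS length = dp[6][4] = 2

2


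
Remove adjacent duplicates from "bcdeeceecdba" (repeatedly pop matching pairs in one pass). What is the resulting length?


Input: bcdeeceecdba
Stack-based adjacent duplicate removal:
  Read 'b': push. Stack: b
  Read 'c': push. Stack: bc
  Read 'd': push. Stack: bcd
  Read 'e': push. Stack: bcde
  Read 'e': matches stack top 'e' => pop. Stack: bcd
  Read 'c': push. Stack: bcdc
  Read 'e': push. Stack: bcdce
  Read 'e': matches stack top 'e' => pop. Stack: bcdc
  Read 'c': matches stack top 'c' => pop. Stack: bcd
  Read 'd': matches stack top 'd' => pop. Stack: bc
  Read 'b': push. Stack: bcb
  Read 'a': push. Stack: bcba
Final stack: "bcba" (length 4)

4


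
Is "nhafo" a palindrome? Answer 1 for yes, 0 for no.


Input: nhafo
Reversed: ofahn
  Compare pos 0 ('n') with pos 4 ('o'): MISMATCH
  Compare pos 1 ('h') with pos 3 ('f'): MISMATCH
Result: not a palindrome

0


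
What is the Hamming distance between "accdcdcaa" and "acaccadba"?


Comparing "accdcdcaa" and "acaccadba" position by position:
  Position 0: 'a' vs 'a' => same
  Position 1: 'c' vs 'c' => same
  Position 2: 'c' vs 'a' => differ
  Position 3: 'd' vs 'c' => differ
  Position 4: 'c' vs 'c' => same
  Position 5: 'd' vs 'a' => differ
  Position 6: 'c' vs 'd' => differ
  Position 7: 'a' vs 'b' => differ
  Position 8: 'a' vs 'a' => same
Total differences (Hamming distance): 5

5


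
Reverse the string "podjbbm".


Input: podjbbm
Reading characters right to left:
  Position 6: 'm'
  Position 5: 'b'
  Position 4: 'b'
  Position 3: 'j'
  Position 2: 'd'
  Position 1: 'o'
  Position 0: 'p'
Reversed: mbbjdop

mbbjdop


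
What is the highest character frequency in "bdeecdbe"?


Input: bdeecdbe
Character counts:
  'b': 2
  'c': 1
  'd': 2
  'e': 3
Maximum frequency: 3

3


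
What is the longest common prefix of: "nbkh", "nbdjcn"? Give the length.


Words: nbkh, nbdjcn
  Position 0: all 'n' => match
  Position 1: all 'b' => match
  Position 2: ('k', 'd') => mismatch, stop
LCP = "nb" (length 2)

2


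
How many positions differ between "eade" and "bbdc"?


Comparing "eade" and "bbdc" position by position:
  Position 0: 'e' vs 'b' => DIFFER
  Position 1: 'a' vs 'b' => DIFFER
  Position 2: 'd' vs 'd' => same
  Position 3: 'e' vs 'c' => DIFFER
Positions that differ: 3

3


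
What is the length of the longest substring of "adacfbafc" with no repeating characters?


Input: "adacfbafc"
Sliding window (track last position of each char):
  Position 0 ('a'): window [0,0] length 1 -- new best
  Position 1 ('d'): window [0,1] length 2 -- new best
  Position 2 ('a'): repeat (last at 0), move window start to 1
  Position 2 ('a'): window [1,2] length 2
  Position 3 ('c'): window [1,3] length 3 -- new best
  Position 4 ('f'): window [1,4] length 4 -- new best
  Position 5 ('b'): window [1,5] length 5 -- new best
  Position 6 ('a'): repeat (last at 2), move window start to 3
  Position 6 ('a'): window [3,6] length 4
  Position 7 ('f'): repeat (last at 4), move window start to 5
  Position 7 ('f'): window [5,7] length 3
  Position 8 ('c'): window [5,8] length 4
Longest substring with no repeats: "dacfb" with length 5

5


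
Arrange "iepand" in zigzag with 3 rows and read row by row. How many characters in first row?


Zigzag "iepand" into 3 rows:
Placing characters:
  'i' => row 0
  'e' => row 1
  'p' => row 2
  'a' => row 1
  'n' => row 0
  'd' => row 1
Rows:
  Row 0: "in"
  Row 1: "ead"
  Row 2: "p"
First row length: 2

2


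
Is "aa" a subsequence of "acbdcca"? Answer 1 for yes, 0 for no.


Check if "aa" is a subsequence of "acbdcca"
Greedy scan:
  Position 0 ('a'): matches sub[0] = 'a'
  Position 1 ('c'): no match needed
  Position 2 ('b'): no match needed
  Position 3 ('d'): no match needed
  Position 4 ('c'): no match needed
  Position 5 ('c'): no match needed
  Position 6 ('a'): matches sub[1] = 'a'
All 2 characters matched => is a subsequence

1


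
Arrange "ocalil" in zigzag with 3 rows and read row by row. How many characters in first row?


Zigzag "ocalil" into 3 rows:
Placing characters:
  'o' => row 0
  'c' => row 1
  'a' => row 2
  'l' => row 1
  'i' => row 0
  'l' => row 1
Rows:
  Row 0: "oi"
  Row 1: "cll"
  Row 2: "a"
First row length: 2

2


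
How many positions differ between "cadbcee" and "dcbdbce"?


Comparing "cadbcee" and "dcbdbce" position by position:
  Position 0: 'c' vs 'd' => DIFFER
  Position 1: 'a' vs 'c' => DIFFER
  Position 2: 'd' vs 'b' => DIFFER
  Position 3: 'b' vs 'd' => DIFFER
  Position 4: 'c' vs 'b' => DIFFER
  Position 5: 'e' vs 'c' => DIFFER
  Position 6: 'e' vs 'e' => same
Positions that differ: 6

6


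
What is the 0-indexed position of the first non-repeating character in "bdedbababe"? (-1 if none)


Input: bdedbababe
Character frequencies:
  'a': 2
  'b': 4
  'd': 2
  'e': 2
Scanning left to right for freq == 1:
  Position 0 ('b'): freq=4, skip
  Position 1 ('d'): freq=2, skip
  Position 2 ('e'): freq=2, skip
  Position 3 ('d'): freq=2, skip
  Position 4 ('b'): freq=4, skip
  Position 5 ('a'): freq=2, skip
  Position 6 ('b'): freq=4, skip
  Position 7 ('a'): freq=2, skip
  Position 8 ('b'): freq=4, skip
  Position 9 ('e'): freq=2, skip
  No unique character found => answer = -1

-1


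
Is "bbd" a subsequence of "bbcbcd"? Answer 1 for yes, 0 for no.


Check if "bbd" is a subsequence of "bbcbcd"
Greedy scan:
  Position 0 ('b'): matches sub[0] = 'b'
  Position 1 ('b'): matches sub[1] = 'b'
  Position 2 ('c'): no match needed
  Position 3 ('b'): no match needed
  Position 4 ('c'): no match needed
  Position 5 ('d'): matches sub[2] = 'd'
All 3 characters matched => is a subsequence

1


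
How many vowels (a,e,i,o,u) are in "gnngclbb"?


Input: gnngclbb
Checking each character:
  'g' at position 0: consonant
  'n' at position 1: consonant
  'n' at position 2: consonant
  'g' at position 3: consonant
  'c' at position 4: consonant
  'l' at position 5: consonant
  'b' at position 6: consonant
  'b' at position 7: consonant
Total vowels: 0

0


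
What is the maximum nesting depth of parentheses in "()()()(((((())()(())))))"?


Input: "()()()(((((())()(())))))"
Tracking depth:
  Position 0 '(': depth becomes 1
  Position 1 ')': depth becomes 0
  Position 2 '(': depth becomes 1
  Position 3 ')': depth becomes 0
  Position 4 '(': depth becomes 1
  Position 5 ')': depth becomes 0
  Position 6 '(': depth becomes 1
  Position 7 '(': depth becomes 2
  Position 8 '(': depth becomes 3
  Position 9 '(': depth becomes 4
  Position 10 '(': depth becomes 5
  Position 11 '(': depth becomes 6
  Position 12 ')': depth becomes 5
  Position 13 ')': depth becomes 4
  Position 14 '(': depth becomes 5
  Position 15 ')': depth becomes 4
  Position 16 '(': depth becomes 5
  Position 17 '(': depth becomes 6
  Position 18 ')': depth becomes 5
  Position 19 ')': depth becomes 4
  Position 20 ')': depth becomes 3
  Position 21 ')': depth becomes 2
  Position 22 ')': depth becomes 1
  Position 23 ')': depth becomes 0
Maximum depth reached: 6

6
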